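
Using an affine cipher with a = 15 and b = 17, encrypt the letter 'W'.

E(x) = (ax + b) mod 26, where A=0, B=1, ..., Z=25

Step 1: Convert 'W' to number: x = 22.
Step 2: E(22) = (15 * 22 + 17) mod 26 = 347 mod 26 = 9.
Step 3: Convert 9 back to letter: J.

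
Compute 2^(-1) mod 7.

Step 1: We need x such that 2 * x = 1 (mod 7).
Step 2: Using the extended Euclidean algorithm or trial:
  2 * 4 = 8 = 1 * 7 + 1.
Step 3: Since 8 mod 7 = 1, the inverse is x = 4.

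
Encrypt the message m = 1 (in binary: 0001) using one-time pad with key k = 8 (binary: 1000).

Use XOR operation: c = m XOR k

Step 1: Write out the XOR operation bit by bit:
  Message: 0001
  Key:     1000
  XOR:     1001
Step 2: Convert to decimal: 1001 = 9.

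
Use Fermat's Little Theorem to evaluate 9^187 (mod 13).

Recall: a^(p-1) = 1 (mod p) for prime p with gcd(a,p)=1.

Step 1: Since 13 is prime, by Fermat's Little Theorem: 9^12 = 1 (mod 13).
Step 2: Reduce exponent: 187 mod 12 = 7.
Step 3: So 9^187 = 9^7 (mod 13).
Step 4: 9^7 mod 13 = 9.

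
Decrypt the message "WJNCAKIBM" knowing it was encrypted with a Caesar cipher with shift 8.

Step 1: Reverse the shift by subtracting 8 from each letter position.
  W (position 22) -> position (22-8) mod 26 = 14 -> O
  J (position 9) -> position (9-8) mod 26 = 1 -> B
  N (position 13) -> position (13-8) mod 26 = 5 -> F
  C (position 2) -> position (2-8) mod 26 = 20 -> U
  A (position 0) -> position (0-8) mod 26 = 18 -> S
  K (position 10) -> position (10-8) mod 26 = 2 -> C
  I (position 8) -> position (8-8) mod 26 = 0 -> A
  B (position 1) -> position (1-8) mod 26 = 19 -> T
  M (position 12) -> position (12-8) mod 26 = 4 -> E
Decrypted message: OBFUSCATE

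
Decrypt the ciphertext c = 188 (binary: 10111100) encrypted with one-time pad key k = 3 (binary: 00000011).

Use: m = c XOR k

Step 1: XOR ciphertext with key:
  Ciphertext: 10111100
  Key:        00000011
  XOR:        10111111
Step 2: Plaintext = 10111111 = 191 in decimal.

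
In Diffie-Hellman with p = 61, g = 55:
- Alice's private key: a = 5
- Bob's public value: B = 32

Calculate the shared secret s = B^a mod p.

Step 1: s = B^a mod p = 32^5 mod 61.
  32^1 mod 61 = 32
  32^2 mod 61 = (32 * 32) mod 61 = 48
  32^3 mod 61 = (48 * 32) mod 61 = 11
  32^4 mod 61 = (11 * 32) mod 61 = 47
  32^5 mod 61 = (47 * 32) mod 61 = 40
Result: shared secret = 40.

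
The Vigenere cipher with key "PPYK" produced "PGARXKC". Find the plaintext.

Step 1: Extend key: PPYKPPY
Step 2: Decrypt each letter (c - k) mod 26:
  P(15) - P(15) = (15-15) mod 26 = 0 = A
  G(6) - P(15) = (6-15) mod 26 = 17 = R
  A(0) - Y(24) = (0-24) mod 26 = 2 = C
  R(17) - K(10) = (17-10) mod 26 = 7 = H
  X(23) - P(15) = (23-15) mod 26 = 8 = I
  K(10) - P(15) = (10-15) mod 26 = 21 = V
  C(2) - Y(24) = (2-24) mod 26 = 4 = E
Plaintext: ARCHIVE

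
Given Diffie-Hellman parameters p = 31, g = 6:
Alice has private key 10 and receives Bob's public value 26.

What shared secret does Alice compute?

Step 1: s = B^a mod p = 26^10 mod 31.
  26^1 mod 31 = 26
  26^2 mod 31 = (26 * 26) mod 31 = 25
  26^3 mod 31 = (25 * 26) mod 31 = 30
  26^4 mod 31 = (30 * 26) mod 31 = 5
  26^5 mod 31 = (5 * 26) mod 31 = 6
  26^6 mod 31 = (6 * 26) mod 31 = 1
  26^7 mod 31 = (1 * 26) mod 31 = 26
  26^8 mod 31 = (26 * 26) mod 31 = 25
  26^9 mod 31 = (25 * 26) mod 31 = 30
  26^10 mod 31 = (30 * 26) mod 31 = 5
Result: shared secret = 5.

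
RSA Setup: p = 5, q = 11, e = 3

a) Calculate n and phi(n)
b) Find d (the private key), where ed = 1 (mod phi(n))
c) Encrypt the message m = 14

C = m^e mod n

Step 1: n = 5 * 11 = 55.
Step 2: phi(n) = (5-1)(11-1) = 4 * 10 = 40.
Step 3: Find d = 3^(-1) mod 40 = 27.
  Verify: 3 * 27 = 81 = 1 (mod 40).
Step 4: C = 14^3 mod 55 = 49.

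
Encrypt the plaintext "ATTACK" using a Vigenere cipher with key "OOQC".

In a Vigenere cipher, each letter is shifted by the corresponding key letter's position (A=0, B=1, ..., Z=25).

Step 1: Repeat key to match plaintext length:
  Plaintext: ATTACK
  Key:       OOQCOO
Step 2: Encrypt each letter:
  A(0) + O(14) = (0+14) mod 26 = 14 = O
  T(19) + O(14) = (19+14) mod 26 = 7 = H
  T(19) + Q(16) = (19+16) mod 26 = 9 = J
  A(0) + C(2) = (0+2) mod 26 = 2 = C
  C(2) + O(14) = (2+14) mod 26 = 16 = Q
  K(10) + O(14) = (10+14) mod 26 = 24 = Y
Ciphertext: OHJCQY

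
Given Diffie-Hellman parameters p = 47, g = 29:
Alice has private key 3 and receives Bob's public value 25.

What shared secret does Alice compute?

Step 1: s = B^a mod p = 25^3 mod 47.
  25^1 mod 47 = 25
  25^2 mod 47 = (25 * 25) mod 47 = 14
  25^3 mod 47 = (14 * 25) mod 47 = 21
Result: shared secret = 21.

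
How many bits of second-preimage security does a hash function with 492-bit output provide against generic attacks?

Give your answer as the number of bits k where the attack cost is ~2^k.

Step 1: The hash has a 492-bit output.
Step 2: Second-preimage resistance means: given a specific input x, it should be infeasible to find a different y with h(y) = h(x).
With a 492-bit output, a generic search for a second preimage costs about 2^492 evaluations (each trial matches the fixed target with probability 2^-492).
Step 3: Security level = 492 bits.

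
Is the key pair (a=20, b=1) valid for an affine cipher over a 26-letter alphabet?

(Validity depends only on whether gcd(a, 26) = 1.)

Step 1: Compute gcd(20, 26).
Step 2: gcd(20, 26) = 2.
Since gcd = 2 != 1, 20 shares a common factor with 26, so it cannot be used.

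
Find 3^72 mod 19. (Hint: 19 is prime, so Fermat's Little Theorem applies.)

Step 1: Since 19 is prime, by Fermat's Little Theorem: 3^18 = 1 (mod 19).
Step 2: Reduce exponent: 72 mod 18 = 0.
Step 3: So 3^72 = 3^0 (mod 19).
Step 4: 3^0 mod 19 = 1.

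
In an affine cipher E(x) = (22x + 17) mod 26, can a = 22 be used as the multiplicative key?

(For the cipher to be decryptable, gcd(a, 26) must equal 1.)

Step 1: Compute gcd(22, 26).
Step 2: gcd(22, 26) = 2.
Since gcd = 2 != 1, 22 shares a common factor with 26, so it cannot be used.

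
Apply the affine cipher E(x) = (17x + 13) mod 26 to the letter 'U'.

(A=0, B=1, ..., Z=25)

Step 1: Convert 'U' to number: x = 20.
Step 2: E(20) = (17 * 20 + 13) mod 26 = 353 mod 26 = 15.
Step 3: Convert 15 back to letter: P.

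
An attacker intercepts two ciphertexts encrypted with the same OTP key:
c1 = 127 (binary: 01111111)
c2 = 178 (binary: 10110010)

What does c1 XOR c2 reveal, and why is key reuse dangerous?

Step 1: c1 XOR c2 = (m1 XOR k) XOR (m2 XOR k).
Step 2: By XOR associativity/commutativity: = m1 XOR m2 XOR k XOR k = m1 XOR m2.
Step 3: 01111111 XOR 10110010 = 11001101 = 205.
Step 4: The key cancels out! An attacker learns m1 XOR m2 = 205, revealing the relationship between plaintexts.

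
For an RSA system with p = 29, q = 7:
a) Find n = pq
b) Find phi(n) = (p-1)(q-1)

Step 1: n = p * q = 29 * 7 = 203.
Step 2: phi(n) = (p-1)(q-1) = 28 * 6 = 168.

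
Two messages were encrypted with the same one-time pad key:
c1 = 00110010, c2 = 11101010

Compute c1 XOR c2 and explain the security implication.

Step 1: c1 XOR c2 = (m1 XOR k) XOR (m2 XOR k).
Step 2: By XOR associativity/commutativity: = m1 XOR m2 XOR k XOR k = m1 XOR m2.
Step 3: 00110010 XOR 11101010 = 11011000 = 216.
Step 4: The key cancels out! An attacker learns m1 XOR m2 = 216, revealing the relationship between plaintexts.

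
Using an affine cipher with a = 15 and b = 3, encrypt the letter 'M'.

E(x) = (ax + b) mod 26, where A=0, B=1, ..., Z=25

Step 1: Convert 'M' to number: x = 12.
Step 2: E(12) = (15 * 12 + 3) mod 26 = 183 mod 26 = 1.
Step 3: Convert 1 back to letter: B.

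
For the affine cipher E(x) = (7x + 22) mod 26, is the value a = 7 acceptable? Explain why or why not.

Step 1: Compute gcd(7, 26).
Step 2: gcd(7, 26) = 1.
Since gcd = 1, 7 is coprime with 26, so it is a valid key.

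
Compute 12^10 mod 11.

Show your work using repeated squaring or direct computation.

Step 1: Compute 12^10 mod 11 step by step, reducing modulo 11 at each step.
  12^1 mod 11 = 1
  12^2 mod 11 = (1 * 12) mod 11 = 1
  12^3 mod 11 = (1 * 12) mod 11 = 1
  12^4 mod 11 = (1 * 12) mod 11 = 1
  12^5 mod 11 = (1 * 12) mod 11 = 1
  12^6 mod 11 = (1 * 12) mod 11 = 1
  12^7 mod 11 = (1 * 12) mod 11 = 1
  12^8 mod 11 = (1 * 12) mod 11 = 1
  12^9 mod 11 = (1 * 12) mod 11 = 1
  12^10 mod 11 = (1 * 12) mod 11 = 1
Step 2: Result = 1.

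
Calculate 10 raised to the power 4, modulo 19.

Step 1: Compute 10^4 mod 19 step by step, reducing modulo 19 at each step.
  10^1 mod 19 = 10
  10^2 mod 19 = (10 * 10) mod 19 = 5
  10^3 mod 19 = (5 * 10) mod 19 = 12
  10^4 mod 19 = (12 * 10) mod 19 = 6
Step 2: Result = 6.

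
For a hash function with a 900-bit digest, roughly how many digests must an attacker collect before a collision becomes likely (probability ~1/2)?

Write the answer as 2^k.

Step 1: The birthday paradox gives collision probability ~50% after sqrt(2^n) = 2^(n/2) hashes.
Step 2: For 900-bit output: 2^(900/2) = 2^450.
Step 3: Approximately 2^450 hash computations needed.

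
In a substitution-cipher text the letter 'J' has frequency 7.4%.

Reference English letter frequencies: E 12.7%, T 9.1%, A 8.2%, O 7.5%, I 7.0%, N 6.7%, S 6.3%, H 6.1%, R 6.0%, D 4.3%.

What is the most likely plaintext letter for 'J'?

Step 1: The observed frequency is 7.4%.
Step 2: Compare with English frequencies:
  E: 12.7% (difference: 5.3%)
  T: 9.1% (difference: 1.7%)
  A: 8.2% (difference: 0.8%)
  O: 7.5% (difference: 0.1%) <-- closest
  I: 7.0% (difference: 0.4%)
  N: 6.7% (difference: 0.7%)
  S: 6.3% (difference: 1.1%)
  H: 6.1% (difference: 1.3%)
  R: 6.0% (difference: 1.4%)
  D: 4.3% (difference: 3.1%)
Step 3: 'J' most likely represents 'O' (frequency 7.5%).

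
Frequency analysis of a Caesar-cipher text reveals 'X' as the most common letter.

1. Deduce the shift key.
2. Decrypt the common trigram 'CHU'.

Step 1: In English, 'E' is the most frequent letter (12.7%).
Step 2: The most frequent ciphertext letter is 'X' (position 23).
Step 3: Shift = (23 - 4) mod 26 = 19.
Step 4: Decrypt 'CHU' by shifting back 19:
  C -> J
  H -> O
  U -> B
Step 5: 'CHU' decrypts to 'JOB'.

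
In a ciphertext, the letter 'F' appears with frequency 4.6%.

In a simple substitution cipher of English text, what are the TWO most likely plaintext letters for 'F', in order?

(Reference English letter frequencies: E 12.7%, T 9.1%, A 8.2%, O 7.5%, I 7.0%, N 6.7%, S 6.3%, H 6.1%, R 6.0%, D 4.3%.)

Step 1: Observed frequency of 'F' is 4.6%.
Step 2: Compute distances to each reference frequency and sort:
  D (4.3%): difference = 0.3% <-- BEST
  R (6.0%): difference = 1.4% <-- RUNNER-UP
  H (6.1%): difference = 1.5%
  S (6.3%): difference = 1.7%
  N (6.7%): difference = 2.1%
Step 3: Most likely is 'D' (4.3%, diff 0.3%); second most likely is 'R' (6.0%, diff 1.4%).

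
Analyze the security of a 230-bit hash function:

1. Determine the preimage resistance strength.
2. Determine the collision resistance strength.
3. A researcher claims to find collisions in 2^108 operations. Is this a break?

Step 1: Preimage resistance requires brute-force of 2^230 operations.
Step 2: Collision resistance (birthday bound) = 2^(230/2) = 2^115.
Step 3: The claimed attack costs 2^108 operations.
Step 4: Since 2^108 < 2^115, the claimed attack beats the generic birthday bound, so collision resistance is broken.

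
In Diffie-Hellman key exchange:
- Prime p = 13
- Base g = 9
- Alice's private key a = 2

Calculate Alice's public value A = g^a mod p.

Step 1: A = g^a mod p = 9^2 mod 13.
  9^1 mod 13 = 9
  9^2 mod 13 = (9 * 9) mod 13 = 3
Result: A = 3.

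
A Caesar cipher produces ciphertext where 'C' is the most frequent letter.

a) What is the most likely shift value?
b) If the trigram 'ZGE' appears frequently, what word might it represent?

Step 1: In English, 'E' is the most frequent letter (12.7%).
Step 2: The most frequent ciphertext letter is 'C' (position 2).
Step 3: Shift = (2 - 4) mod 26 = 24.
Step 4: Decrypt 'ZGE' by shifting back 24:
  Z -> B
  G -> I
  E -> G
Step 5: 'ZGE' decrypts to 'BIG'.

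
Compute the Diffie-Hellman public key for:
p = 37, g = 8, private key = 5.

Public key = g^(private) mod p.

Step 1: A = g^a mod p = 8^5 mod 37.
  8^1 mod 37 = 8
  8^2 mod 37 = (8 * 8) mod 37 = 27
  8^3 mod 37 = (27 * 8) mod 37 = 31
  8^4 mod 37 = (31 * 8) mod 37 = 26
  8^5 mod 37 = (26 * 8) mod 37 = 23
Result: A = 23.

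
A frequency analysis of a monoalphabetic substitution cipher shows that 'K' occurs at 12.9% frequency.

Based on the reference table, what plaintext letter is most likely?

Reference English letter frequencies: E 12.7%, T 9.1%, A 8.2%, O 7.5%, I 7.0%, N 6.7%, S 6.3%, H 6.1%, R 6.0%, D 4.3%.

Step 1: The observed frequency is 12.9%.
Step 2: Compare with English frequencies:
  E: 12.7% (difference: 0.2%) <-- closest
  T: 9.1% (difference: 3.8%)
  A: 8.2% (difference: 4.7%)
  O: 7.5% (difference: 5.4%)
  I: 7.0% (difference: 5.9%)
  N: 6.7% (difference: 6.2%)
  S: 6.3% (difference: 6.6%)
  H: 6.1% (difference: 6.8%)
  R: 6.0% (difference: 6.9%)
  D: 4.3% (difference: 8.6%)
Step 3: 'K' most likely represents 'E' (frequency 12.7%).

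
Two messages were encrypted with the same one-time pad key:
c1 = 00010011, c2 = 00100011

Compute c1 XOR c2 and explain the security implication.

Step 1: c1 XOR c2 = (m1 XOR k) XOR (m2 XOR k).
Step 2: By XOR associativity/commutativity: = m1 XOR m2 XOR k XOR k = m1 XOR m2.
Step 3: 00010011 XOR 00100011 = 00110000 = 48.
Step 4: The key cancels out! An attacker learns m1 XOR m2 = 48, revealing the relationship between plaintexts.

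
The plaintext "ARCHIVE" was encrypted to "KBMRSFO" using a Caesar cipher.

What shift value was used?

Step 1: Compare first letters: A (position 0) -> K (position 10).
Step 2: Shift = (10 - 0) mod 26 = 10.
The shift value is 10.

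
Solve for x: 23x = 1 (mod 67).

Step 1: We need x such that 23 * x = 1 (mod 67).
Step 2: Using the extended Euclidean algorithm or trial:
  23 * 35 = 805 = 12 * 67 + 1.
Step 3: Since 805 mod 67 = 1, the inverse is x = 35.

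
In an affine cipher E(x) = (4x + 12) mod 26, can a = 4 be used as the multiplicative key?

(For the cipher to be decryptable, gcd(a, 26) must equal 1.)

Step 1: Compute gcd(4, 26).
Step 2: gcd(4, 26) = 2.
Since gcd = 2 != 1, 4 shares a common factor with 26, so it cannot be used.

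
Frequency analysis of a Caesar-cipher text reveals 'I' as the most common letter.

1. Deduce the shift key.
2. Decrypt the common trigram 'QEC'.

Step 1: In English, 'E' is the most frequent letter (12.7%).
Step 2: The most frequent ciphertext letter is 'I' (position 8).
Step 3: Shift = (8 - 4) mod 26 = 4.
Step 4: Decrypt 'QEC' by shifting back 4:
  Q -> M
  E -> A
  C -> Y
Step 5: 'QEC' decrypts to 'MAY'.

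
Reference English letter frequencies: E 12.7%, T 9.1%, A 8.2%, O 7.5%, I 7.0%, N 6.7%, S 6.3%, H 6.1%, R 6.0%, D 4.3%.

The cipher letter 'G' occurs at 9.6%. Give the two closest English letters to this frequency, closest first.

Step 1: Observed frequency of 'G' is 9.6%.
Step 2: Compute distances to each reference frequency and sort:
  T (9.1%): difference = 0.5% <-- BEST
  A (8.2%): difference = 1.4% <-- RUNNER-UP
  O (7.5%): difference = 2.1%
  I (7.0%): difference = 2.6%
  N (6.7%): difference = 2.9%
Step 3: Most likely is 'T' (9.1%, diff 0.5%); second most likely is 'A' (8.2%, diff 1.4%).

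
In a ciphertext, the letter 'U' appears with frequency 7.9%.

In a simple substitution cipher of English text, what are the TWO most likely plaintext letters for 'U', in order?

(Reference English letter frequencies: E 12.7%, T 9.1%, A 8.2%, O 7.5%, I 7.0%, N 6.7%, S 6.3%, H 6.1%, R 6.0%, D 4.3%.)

Step 1: Observed frequency of 'U' is 7.9%.
Step 2: Compute distances to each reference frequency and sort:
  A (8.2%): difference = 0.3% <-- BEST
  O (7.5%): difference = 0.4% <-- RUNNER-UP
  I (7.0%): difference = 0.9%
  T (9.1%): difference = 1.2%
  N (6.7%): difference = 1.2%
Step 3: Most likely is 'A' (8.2%, diff 0.3%); second most likely is 'O' (7.5%, diff 0.4%).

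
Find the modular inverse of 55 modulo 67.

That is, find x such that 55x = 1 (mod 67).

Step 1: We need x such that 55 * x = 1 (mod 67).
Step 2: Using the extended Euclidean algorithm or trial:
  55 * 39 = 2145 = 32 * 67 + 1.
Step 3: Since 2145 mod 67 = 1, the inverse is x = 39.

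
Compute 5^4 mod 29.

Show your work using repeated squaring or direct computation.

Step 1: Compute 5^4 mod 29 step by step, reducing modulo 29 at each step.
  5^1 mod 29 = 5
  5^2 mod 29 = (5 * 5) mod 29 = 25
  5^3 mod 29 = (25 * 5) mod 29 = 9
  5^4 mod 29 = (9 * 5) mod 29 = 16
Step 2: Result = 16.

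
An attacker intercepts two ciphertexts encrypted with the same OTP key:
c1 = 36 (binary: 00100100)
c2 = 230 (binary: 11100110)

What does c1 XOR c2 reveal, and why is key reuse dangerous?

Step 1: c1 XOR c2 = (m1 XOR k) XOR (m2 XOR k).
Step 2: By XOR associativity/commutativity: = m1 XOR m2 XOR k XOR k = m1 XOR m2.
Step 3: 00100100 XOR 11100110 = 11000010 = 194.
Step 4: The key cancels out! An attacker learns m1 XOR m2 = 194, revealing the relationship between plaintexts.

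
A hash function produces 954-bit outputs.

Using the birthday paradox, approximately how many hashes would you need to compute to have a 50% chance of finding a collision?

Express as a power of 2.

Step 1: The birthday paradox gives collision probability ~50% after sqrt(2^n) = 2^(n/2) hashes.
Step 2: For 954-bit output: 2^(954/2) = 2^477.
Step 3: Approximately 2^477 hash computations needed.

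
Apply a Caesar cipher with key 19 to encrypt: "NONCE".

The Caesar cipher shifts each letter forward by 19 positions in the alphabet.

Step 1: For each letter, shift forward by 19 positions (mod 26).
  N (position 13) -> position (13+19) mod 26 = 6 -> G
  O (position 14) -> position (14+19) mod 26 = 7 -> H
  N (position 13) -> position (13+19) mod 26 = 6 -> G
  C (position 2) -> position (2+19) mod 26 = 21 -> V
  E (position 4) -> position (4+19) mod 26 = 23 -> X
Result: GHGVX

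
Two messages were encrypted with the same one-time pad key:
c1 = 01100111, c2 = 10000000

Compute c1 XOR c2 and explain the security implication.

Step 1: c1 XOR c2 = (m1 XOR k) XOR (m2 XOR k).
Step 2: By XOR associativity/commutativity: = m1 XOR m2 XOR k XOR k = m1 XOR m2.
Step 3: 01100111 XOR 10000000 = 11100111 = 231.
Step 4: The key cancels out! An attacker learns m1 XOR m2 = 231, revealing the relationship between plaintexts.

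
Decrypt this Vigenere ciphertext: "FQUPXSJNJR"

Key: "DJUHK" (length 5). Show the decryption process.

Step 1: Key 'DJUHK' has length 5. Extended key: DJUHKDJUHK
Step 2: Decrypt each position:
  F(5) - D(3) = 2 = C
  Q(16) - J(9) = 7 = H
  U(20) - U(20) = 0 = A
  P(15) - H(7) = 8 = I
  X(23) - K(10) = 13 = N
  S(18) - D(3) = 15 = P
  J(9) - J(9) = 0 = A
  N(13) - U(20) = 19 = T
  J(9) - H(7) = 2 = C
  R(17) - K(10) = 7 = H
Plaintext: CHAINPATCH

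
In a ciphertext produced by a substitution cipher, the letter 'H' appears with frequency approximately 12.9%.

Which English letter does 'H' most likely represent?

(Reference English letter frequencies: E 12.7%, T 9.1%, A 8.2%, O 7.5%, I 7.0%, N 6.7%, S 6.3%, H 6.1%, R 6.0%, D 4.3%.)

Step 1: The observed frequency is 12.9%.
Step 2: Compare with English frequencies:
  E: 12.7% (difference: 0.2%) <-- closest
  T: 9.1% (difference: 3.8%)
  A: 8.2% (difference: 4.7%)
  O: 7.5% (difference: 5.4%)
  I: 7.0% (difference: 5.9%)
  N: 6.7% (difference: 6.2%)
  S: 6.3% (difference: 6.6%)
  H: 6.1% (difference: 6.8%)
  R: 6.0% (difference: 6.9%)
  D: 4.3% (difference: 8.6%)
Step 3: 'H' most likely represents 'E' (frequency 12.7%).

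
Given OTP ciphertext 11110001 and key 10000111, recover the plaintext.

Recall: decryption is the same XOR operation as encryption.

Step 1: XOR ciphertext with key:
  Ciphertext: 11110001
  Key:        10000111
  XOR:        01110110
Step 2: Plaintext = 01110110 = 118 in decimal.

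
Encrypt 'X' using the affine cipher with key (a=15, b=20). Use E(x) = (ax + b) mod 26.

Step 1: Convert 'X' to number: x = 23.
Step 2: E(23) = (15 * 23 + 20) mod 26 = 365 mod 26 = 1.
Step 3: Convert 1 back to letter: B.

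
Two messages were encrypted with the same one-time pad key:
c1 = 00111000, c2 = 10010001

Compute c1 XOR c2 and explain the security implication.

Step 1: c1 XOR c2 = (m1 XOR k) XOR (m2 XOR k).
Step 2: By XOR associativity/commutativity: = m1 XOR m2 XOR k XOR k = m1 XOR m2.
Step 3: 00111000 XOR 10010001 = 10101001 = 169.
Step 4: The key cancels out! An attacker learns m1 XOR m2 = 169, revealing the relationship between plaintexts.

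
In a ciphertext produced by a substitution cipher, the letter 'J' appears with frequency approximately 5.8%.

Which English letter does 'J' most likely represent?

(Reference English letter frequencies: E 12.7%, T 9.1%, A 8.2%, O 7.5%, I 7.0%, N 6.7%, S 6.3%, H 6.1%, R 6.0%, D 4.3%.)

Step 1: The observed frequency is 5.8%.
Step 2: Compare with English frequencies:
  E: 12.7% (difference: 6.9%)
  T: 9.1% (difference: 3.3%)
  A: 8.2% (difference: 2.4%)
  O: 7.5% (difference: 1.7%)
  I: 7.0% (difference: 1.2%)
  N: 6.7% (difference: 0.9%)
  S: 6.3% (difference: 0.5%)
  H: 6.1% (difference: 0.3%)
  R: 6.0% (difference: 0.2%) <-- closest
  D: 4.3% (difference: 1.5%)
Step 3: 'J' most likely represents 'R' (frequency 6.0%).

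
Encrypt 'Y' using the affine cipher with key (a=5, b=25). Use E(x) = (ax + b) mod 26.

Step 1: Convert 'Y' to number: x = 24.
Step 2: E(24) = (5 * 24 + 25) mod 26 = 145 mod 26 = 15.
Step 3: Convert 15 back to letter: P.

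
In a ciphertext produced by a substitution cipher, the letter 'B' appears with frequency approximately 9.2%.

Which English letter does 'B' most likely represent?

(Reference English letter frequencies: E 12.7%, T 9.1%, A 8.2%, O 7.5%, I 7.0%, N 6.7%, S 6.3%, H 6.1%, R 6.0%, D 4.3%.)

Step 1: The observed frequency is 9.2%.
Step 2: Compare with English frequencies:
  E: 12.7% (difference: 3.5%)
  T: 9.1% (difference: 0.1%) <-- closest
  A: 8.2% (difference: 1.0%)
  O: 7.5% (difference: 1.7%)
  I: 7.0% (difference: 2.2%)
  N: 6.7% (difference: 2.5%)
  S: 6.3% (difference: 2.9%)
  H: 6.1% (difference: 3.1%)
  R: 6.0% (difference: 3.2%)
  D: 4.3% (difference: 4.9%)
Step 3: 'B' most likely represents 'T' (frequency 9.1%).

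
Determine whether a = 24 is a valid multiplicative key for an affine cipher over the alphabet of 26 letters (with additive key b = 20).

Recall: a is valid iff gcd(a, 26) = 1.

Step 1: Compute gcd(24, 26).
Step 2: gcd(24, 26) = 2.
Since gcd = 2 != 1, 24 shares a common factor with 26, so it cannot be used.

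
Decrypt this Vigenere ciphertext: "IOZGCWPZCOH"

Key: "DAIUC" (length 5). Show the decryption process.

Step 1: Key 'DAIUC' has length 5. Extended key: DAIUCDAIUCD
Step 2: Decrypt each position:
  I(8) - D(3) = 5 = F
  O(14) - A(0) = 14 = O
  Z(25) - I(8) = 17 = R
  G(6) - U(20) = 12 = M
  C(2) - C(2) = 0 = A
  W(22) - D(3) = 19 = T
  P(15) - A(0) = 15 = P
  Z(25) - I(8) = 17 = R
  C(2) - U(20) = 8 = I
  O(14) - C(2) = 12 = M
  H(7) - D(3) = 4 = E
Plaintext: FORMATPRIME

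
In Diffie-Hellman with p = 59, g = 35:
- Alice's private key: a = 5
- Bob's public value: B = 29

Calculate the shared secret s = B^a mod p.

Step 1: s = B^a mod p = 29^5 mod 59.
  29^1 mod 59 = 29
  29^2 mod 59 = (29 * 29) mod 59 = 15
  29^3 mod 59 = (15 * 29) mod 59 = 22
  29^4 mod 59 = (22 * 29) mod 59 = 48
  29^5 mod 59 = (48 * 29) mod 59 = 35
Result: shared secret = 35.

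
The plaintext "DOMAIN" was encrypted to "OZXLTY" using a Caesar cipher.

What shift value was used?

Step 1: Compare first letters: D (position 3) -> O (position 14).
Step 2: Shift = (14 - 3) mod 26 = 11.
The shift value is 11.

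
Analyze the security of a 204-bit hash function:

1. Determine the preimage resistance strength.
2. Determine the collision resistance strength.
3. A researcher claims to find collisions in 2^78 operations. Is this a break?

Step 1: Preimage resistance requires brute-force of 2^204 operations.
Step 2: Collision resistance (birthday bound) = 2^(204/2) = 2^102.
Step 3: The claimed attack costs 2^78 operations.
Step 4: Since 2^78 < 2^102, the claimed attack beats the generic birthday bound, so collision resistance is broken.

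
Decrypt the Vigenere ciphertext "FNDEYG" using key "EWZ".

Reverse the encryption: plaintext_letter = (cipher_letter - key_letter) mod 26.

Step 1: Extend key: EWZEWZ
Step 2: Decrypt each letter (c - k) mod 26:
  F(5) - E(4) = (5-4) mod 26 = 1 = B
  N(13) - W(22) = (13-22) mod 26 = 17 = R
  D(3) - Z(25) = (3-25) mod 26 = 4 = E
  E(4) - E(4) = (4-4) mod 26 = 0 = A
  Y(24) - W(22) = (24-22) mod 26 = 2 = C
  G(6) - Z(25) = (6-25) mod 26 = 7 = H
Plaintext: BREACH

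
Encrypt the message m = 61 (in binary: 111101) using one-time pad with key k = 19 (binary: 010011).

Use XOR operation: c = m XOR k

Step 1: Write out the XOR operation bit by bit:
  Message: 111101
  Key:     010011
  XOR:     101110
Step 2: Convert to decimal: 101110 = 46.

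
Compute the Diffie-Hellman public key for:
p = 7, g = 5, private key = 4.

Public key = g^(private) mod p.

Step 1: A = g^a mod p = 5^4 mod 7.
  5^1 mod 7 = 5
  5^2 mod 7 = (5 * 5) mod 7 = 4
  5^3 mod 7 = (4 * 5) mod 7 = 6
  5^4 mod 7 = (6 * 5) mod 7 = 2
Result: A = 2.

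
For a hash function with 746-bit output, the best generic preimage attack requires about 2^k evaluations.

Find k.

Step 1: The hash has a 746-bit output.
Step 2: Preimage resistance means: given a digest h(x), it should be infeasible to find any input that hashes to it.
With a 746-bit output there are 2^746 possible digests, so a generic brute-force preimage search costs about 2^746 evaluations.
Step 3: Security level = 746 bits.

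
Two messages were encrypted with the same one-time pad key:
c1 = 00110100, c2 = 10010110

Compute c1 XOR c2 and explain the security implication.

Step 1: c1 XOR c2 = (m1 XOR k) XOR (m2 XOR k).
Step 2: By XOR associativity/commutativity: = m1 XOR m2 XOR k XOR k = m1 XOR m2.
Step 3: 00110100 XOR 10010110 = 10100010 = 162.
Step 4: The key cancels out! An attacker learns m1 XOR m2 = 162, revealing the relationship between plaintexts.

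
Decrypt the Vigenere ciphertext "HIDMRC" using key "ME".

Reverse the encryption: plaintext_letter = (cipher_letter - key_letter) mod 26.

Step 1: Extend key: MEMEME
Step 2: Decrypt each letter (c - k) mod 26:
  H(7) - M(12) = (7-12) mod 26 = 21 = V
  I(8) - E(4) = (8-4) mod 26 = 4 = E
  D(3) - M(12) = (3-12) mod 26 = 17 = R
  M(12) - E(4) = (12-4) mod 26 = 8 = I
  R(17) - M(12) = (17-12) mod 26 = 5 = F
  C(2) - E(4) = (2-4) mod 26 = 24 = Y
Plaintext: VERIFY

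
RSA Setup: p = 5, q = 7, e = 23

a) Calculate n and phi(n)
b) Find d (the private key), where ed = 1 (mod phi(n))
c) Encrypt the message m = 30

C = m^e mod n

Step 1: n = 5 * 7 = 35.
Step 2: phi(n) = (5-1)(7-1) = 4 * 6 = 24.
Step 3: Find d = 23^(-1) mod 24 = 23.
  Verify: 23 * 23 = 529 = 1 (mod 24).
Step 4: C = 30^23 mod 35 = 25.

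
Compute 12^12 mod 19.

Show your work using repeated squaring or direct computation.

Step 1: Compute 12^12 mod 19 step by step, reducing modulo 19 at each step.
  12^1 mod 19 = 12
  12^2 mod 19 = (12 * 12) mod 19 = 11
  12^3 mod 19 = (11 * 12) mod 19 = 18
  12^4 mod 19 = (18 * 12) mod 19 = 7
  12^5 mod 19 = (7 * 12) mod 19 = 8
  12^6 mod 19 = (8 * 12) mod 19 = 1
  12^7 mod 19 = (1 * 12) mod 19 = 12
  12^8 mod 19 = (12 * 12) mod 19 = 11
  12^9 mod 19 = (11 * 12) mod 19 = 18
  12^10 mod 19 = (18 * 12) mod 19 = 7
  12^11 mod 19 = (7 * 12) mod 19 = 8
  12^12 mod 19 = (8 * 12) mod 19 = 1
Step 2: Result = 1.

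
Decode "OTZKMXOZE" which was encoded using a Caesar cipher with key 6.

Step 1: Reverse the shift by subtracting 6 from each letter position.
  O (position 14) -> position (14-6) mod 26 = 8 -> I
  T (position 19) -> position (19-6) mod 26 = 13 -> N
  Z (position 25) -> position (25-6) mod 26 = 19 -> T
  K (position 10) -> position (10-6) mod 26 = 4 -> E
  M (position 12) -> position (12-6) mod 26 = 6 -> G
  X (position 23) -> position (23-6) mod 26 = 17 -> R
  O (position 14) -> position (14-6) mod 26 = 8 -> I
  Z (position 25) -> position (25-6) mod 26 = 19 -> T
  E (position 4) -> position (4-6) mod 26 = 24 -> Y
Decrypted message: INTEGRITY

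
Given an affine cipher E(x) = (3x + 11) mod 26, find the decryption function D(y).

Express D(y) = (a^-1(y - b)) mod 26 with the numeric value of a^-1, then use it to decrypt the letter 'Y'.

Step 1: Find a^-1, the modular inverse of 3 mod 26.
Step 2: We need 3 * a^-1 = 1 (mod 26).
Step 3: 3 * 9 = 27 = 1 * 26 + 1, so a^-1 = 9.
Step 4: D(y) = 9(y - 11) mod 26.
Step 5: Apply to 'Y' (y = 24): D(24) = 9 * (24 - 11) mod 26 = 9 * 13 mod 26 = 13 -> 'N'.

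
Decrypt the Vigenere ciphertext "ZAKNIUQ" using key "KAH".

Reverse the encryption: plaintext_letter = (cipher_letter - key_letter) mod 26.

Step 1: Extend key: KAHKAHK
Step 2: Decrypt each letter (c - k) mod 26:
  Z(25) - K(10) = (25-10) mod 26 = 15 = P
  A(0) - A(0) = (0-0) mod 26 = 0 = A
  K(10) - H(7) = (10-7) mod 26 = 3 = D
  N(13) - K(10) = (13-10) mod 26 = 3 = D
  I(8) - A(0) = (8-0) mod 26 = 8 = I
  U(20) - H(7) = (20-7) mod 26 = 13 = N
  Q(16) - K(10) = (16-10) mod 26 = 6 = G
Plaintext: PADDING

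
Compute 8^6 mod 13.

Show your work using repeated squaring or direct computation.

Step 1: Compute 8^6 mod 13 step by step, reducing modulo 13 at each step.
  8^1 mod 13 = 8
  8^2 mod 13 = (8 * 8) mod 13 = 12
  8^3 mod 13 = (12 * 8) mod 13 = 5
  8^4 mod 13 = (5 * 8) mod 13 = 1
  8^5 mod 13 = (1 * 8) mod 13 = 8
  8^6 mod 13 = (8 * 8) mod 13 = 12
Step 2: Result = 12.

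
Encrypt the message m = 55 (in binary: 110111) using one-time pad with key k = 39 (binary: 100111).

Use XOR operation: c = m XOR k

Step 1: Write out the XOR operation bit by bit:
  Message: 110111
  Key:     100111
  XOR:     010000
Step 2: Convert to decimal: 010000 = 16.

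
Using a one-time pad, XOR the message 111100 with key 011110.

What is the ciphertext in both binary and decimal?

Step 1: Write out the XOR operation bit by bit:
  Message: 111100
  Key:     011110
  XOR:     100010
Step 2: Convert to decimal: 100010 = 34.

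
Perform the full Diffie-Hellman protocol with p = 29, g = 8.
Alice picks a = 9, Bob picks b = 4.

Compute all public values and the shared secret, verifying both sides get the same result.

Step 1: A = g^a mod p = 8^9 mod 29 = 15.
Step 2: B = g^b mod p = 8^4 mod 29 = 7.
Step 3: Alice computes s = B^a mod p = 7^9 mod 29 = 20.
Step 4: Bob computes s = A^b mod p = 15^4 mod 29 = 20.
Both sides agree: shared secret = 20.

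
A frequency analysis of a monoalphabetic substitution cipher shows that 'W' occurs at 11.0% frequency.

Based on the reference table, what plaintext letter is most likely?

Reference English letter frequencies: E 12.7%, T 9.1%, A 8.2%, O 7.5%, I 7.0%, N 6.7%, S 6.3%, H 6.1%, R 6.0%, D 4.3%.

Step 1: The observed frequency is 11.0%.
Step 2: Compare with English frequencies:
  E: 12.7% (difference: 1.7%) <-- closest
  T: 9.1% (difference: 1.9%)
  A: 8.2% (difference: 2.8%)
  O: 7.5% (difference: 3.5%)
  I: 7.0% (difference: 4.0%)
  N: 6.7% (difference: 4.3%)
  S: 6.3% (difference: 4.7%)
  H: 6.1% (difference: 4.9%)
  R: 6.0% (difference: 5.0%)
  D: 4.3% (difference: 6.7%)
Step 3: 'W' most likely represents 'E' (frequency 12.7%).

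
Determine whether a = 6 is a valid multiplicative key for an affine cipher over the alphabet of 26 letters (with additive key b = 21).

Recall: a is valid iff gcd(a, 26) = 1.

Step 1: Compute gcd(6, 26).
Step 2: gcd(6, 26) = 2.
Since gcd = 2 != 1, 6 shares a common factor with 26, so it cannot be used.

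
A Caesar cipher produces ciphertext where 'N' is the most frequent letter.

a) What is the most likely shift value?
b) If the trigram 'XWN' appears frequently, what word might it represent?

Step 1: In English, 'E' is the most frequent letter (12.7%).
Step 2: The most frequent ciphertext letter is 'N' (position 13).
Step 3: Shift = (13 - 4) mod 26 = 9.
Step 4: Decrypt 'XWN' by shifting back 9:
  X -> O
  W -> N
  N -> E
Step 5: 'XWN' decrypts to 'ONE'.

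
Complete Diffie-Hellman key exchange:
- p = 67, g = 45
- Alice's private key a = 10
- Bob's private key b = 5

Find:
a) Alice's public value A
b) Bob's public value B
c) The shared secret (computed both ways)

Step 1: A = g^a mod p = 45^10 mod 67 = 64.
Step 2: B = g^b mod p = 45^5 mod 67 = 8.
Step 3: Alice computes s = B^a mod p = 8^10 mod 67 = 25.
Step 4: Bob computes s = A^b mod p = 64^5 mod 67 = 25.
Both sides agree: shared secret = 25.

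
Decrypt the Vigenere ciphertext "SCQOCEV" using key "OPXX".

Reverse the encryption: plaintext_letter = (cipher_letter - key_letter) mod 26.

Step 1: Extend key: OPXXOPX
Step 2: Decrypt each letter (c - k) mod 26:
  S(18) - O(14) = (18-14) mod 26 = 4 = E
  C(2) - P(15) = (2-15) mod 26 = 13 = N
  Q(16) - X(23) = (16-23) mod 26 = 19 = T
  O(14) - X(23) = (14-23) mod 26 = 17 = R
  C(2) - O(14) = (2-14) mod 26 = 14 = O
  E(4) - P(15) = (4-15) mod 26 = 15 = P
  V(21) - X(23) = (21-23) mod 26 = 24 = Y
Plaintext: ENTROPY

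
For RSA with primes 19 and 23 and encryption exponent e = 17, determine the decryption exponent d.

Step 1: n = 19 * 23 = 437.
Step 2: phi(n) = 18 * 22 = 396.
Step 3: Find d such that 17 * d = 1 (mod 396).
Step 4: d = 17^(-1) mod 396 = 233.
Verification: 17 * 233 = 3961 = 10 * 396 + 1.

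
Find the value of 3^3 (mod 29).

Step 1: Compute 3^3 mod 29 step by step, reducing modulo 29 at each step.
  3^1 mod 29 = 3
  3^2 mod 29 = (3 * 3) mod 29 = 9
  3^3 mod 29 = (9 * 3) mod 29 = 27
Step 2: Result = 27.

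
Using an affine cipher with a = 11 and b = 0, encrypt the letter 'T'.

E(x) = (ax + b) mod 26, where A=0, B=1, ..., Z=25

Step 1: Convert 'T' to number: x = 19.
Step 2: E(19) = (11 * 19 + 0) mod 26 = 209 mod 26 = 1.
Step 3: Convert 1 back to letter: B.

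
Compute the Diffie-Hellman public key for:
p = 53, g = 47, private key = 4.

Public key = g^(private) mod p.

Step 1: A = g^a mod p = 47^4 mod 53.
  47^1 mod 53 = 47
  47^2 mod 53 = (47 * 47) mod 53 = 36
  47^3 mod 53 = (36 * 47) mod 53 = 49
  47^4 mod 53 = (49 * 47) mod 53 = 24
Result: A = 24.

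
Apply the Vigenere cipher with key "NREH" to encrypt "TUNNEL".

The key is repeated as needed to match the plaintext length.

Step 1: Repeat key to match plaintext length:
  Plaintext: TUNNEL
  Key:       NREHNR
Step 2: Encrypt each letter:
  T(19) + N(13) = (19+13) mod 26 = 6 = G
  U(20) + R(17) = (20+17) mod 26 = 11 = L
  N(13) + E(4) = (13+4) mod 26 = 17 = R
  N(13) + H(7) = (13+7) mod 26 = 20 = U
  E(4) + N(13) = (4+13) mod 26 = 17 = R
  L(11) + R(17) = (11+17) mod 26 = 2 = C
Ciphertext: GLRURC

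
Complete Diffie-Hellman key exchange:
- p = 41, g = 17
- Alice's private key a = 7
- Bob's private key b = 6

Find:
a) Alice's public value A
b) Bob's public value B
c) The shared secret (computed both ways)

Step 1: A = g^a mod p = 17^7 mod 41 = 13.
Step 2: B = g^b mod p = 17^6 mod 41 = 8.
Step 3: Alice computes s = B^a mod p = 8^7 mod 41 = 2.
Step 4: Bob computes s = A^b mod p = 13^6 mod 41 = 2.
Both sides agree: shared secret = 2.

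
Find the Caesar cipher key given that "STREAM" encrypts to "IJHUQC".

Step 1: Compare first letters: S (position 18) -> I (position 8).
Step 2: Shift = (8 - 18) mod 26 = 16.
The shift value is 16.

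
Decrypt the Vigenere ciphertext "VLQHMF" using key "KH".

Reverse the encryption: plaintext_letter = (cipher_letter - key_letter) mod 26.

Step 1: Extend key: KHKHKH
Step 2: Decrypt each letter (c - k) mod 26:
  V(21) - K(10) = (21-10) mod 26 = 11 = L
  L(11) - H(7) = (11-7) mod 26 = 4 = E
  Q(16) - K(10) = (16-10) mod 26 = 6 = G
  H(7) - H(7) = (7-7) mod 26 = 0 = A
  M(12) - K(10) = (12-10) mod 26 = 2 = C
  F(5) - H(7) = (5-7) mod 26 = 24 = Y
Plaintext: LEGACY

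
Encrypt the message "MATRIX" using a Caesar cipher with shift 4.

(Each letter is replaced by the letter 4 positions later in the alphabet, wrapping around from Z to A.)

Step 1: For each letter, shift forward by 4 positions (mod 26).
  M (position 12) -> position (12+4) mod 26 = 16 -> Q
  A (position 0) -> position (0+4) mod 26 = 4 -> E
  T (position 19) -> position (19+4) mod 26 = 23 -> X
  R (position 17) -> position (17+4) mod 26 = 21 -> V
  I (position 8) -> position (8+4) mod 26 = 12 -> M
  X (position 23) -> position (23+4) mod 26 = 1 -> B
Result: QEXVMB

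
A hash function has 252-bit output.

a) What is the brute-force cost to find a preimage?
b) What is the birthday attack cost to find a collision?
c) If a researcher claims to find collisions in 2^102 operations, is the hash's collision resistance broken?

Step 1: Preimage resistance requires brute-force of 2^252 operations.
Step 2: Collision resistance (birthday bound) = 2^(252/2) = 2^126.
Step 3: The claimed attack costs 2^102 operations.
Step 4: Since 2^102 < 2^126, the claimed attack beats the generic birthday bound, so collision resistance is broken.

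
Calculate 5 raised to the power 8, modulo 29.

Step 1: Compute 5^8 mod 29 step by step, reducing modulo 29 at each step.
  5^1 mod 29 = 5
  5^2 mod 29 = (5 * 5) mod 29 = 25
  5^3 mod 29 = (25 * 5) mod 29 = 9
  5^4 mod 29 = (9 * 5) mod 29 = 16
  5^5 mod 29 = (16 * 5) mod 29 = 22
  5^6 mod 29 = (22 * 5) mod 29 = 23
  5^7 mod 29 = (23 * 5) mod 29 = 28
  5^8 mod 29 = (28 * 5) mod 29 = 24
Step 2: Result = 24.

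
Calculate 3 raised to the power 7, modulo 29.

Step 1: Compute 3^7 mod 29 step by step, reducing modulo 29 at each step.
  3^1 mod 29 = 3
  3^2 mod 29 = (3 * 3) mod 29 = 9
  3^3 mod 29 = (9 * 3) mod 29 = 27
  3^4 mod 29 = (27 * 3) mod 29 = 23
  3^5 mod 29 = (23 * 3) mod 29 = 11
  3^6 mod 29 = (11 * 3) mod 29 = 4
  3^7 mod 29 = (4 * 3) mod 29 = 12
Step 2: Result = 12.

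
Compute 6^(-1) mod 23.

Step 1: We need x such that 6 * x = 1 (mod 23).
Step 2: Using the extended Euclidean algorithm or trial:
  6 * 4 = 24 = 1 * 23 + 1.
Step 3: Since 24 mod 23 = 1, the inverse is x = 4.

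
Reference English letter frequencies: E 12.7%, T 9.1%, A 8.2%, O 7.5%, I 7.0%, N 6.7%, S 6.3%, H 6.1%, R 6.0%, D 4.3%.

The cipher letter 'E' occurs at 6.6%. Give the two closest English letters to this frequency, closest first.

Step 1: Observed frequency of 'E' is 6.6%.
Step 2: Compute distances to each reference frequency and sort:
  N (6.7%): difference = 0.1% <-- BEST
  S (6.3%): difference = 0.3% <-- RUNNER-UP
  I (7.0%): difference = 0.4%
  H (6.1%): difference = 0.5%
  R (6.0%): difference = 0.6%
Step 3: Most likely is 'N' (6.7%, diff 0.1%); second most likely is 'S' (6.3%, diff 0.3%).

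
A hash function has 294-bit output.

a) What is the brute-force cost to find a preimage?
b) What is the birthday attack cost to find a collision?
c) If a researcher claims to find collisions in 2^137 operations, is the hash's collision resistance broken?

Step 1: Preimage resistance requires brute-force of 2^294 operations.
Step 2: Collision resistance (birthday bound) = 2^(294/2) = 2^147.
Step 3: The claimed attack costs 2^137 operations.
Step 4: Since 2^137 < 2^147, the claimed attack beats the generic birthday bound, so collision resistance is broken.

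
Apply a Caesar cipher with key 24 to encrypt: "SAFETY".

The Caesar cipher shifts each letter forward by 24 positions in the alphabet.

Step 1: For each letter, shift forward by 24 positions (mod 26).
  S (position 18) -> position (18+24) mod 26 = 16 -> Q
  A (position 0) -> position (0+24) mod 26 = 24 -> Y
  F (position 5) -> position (5+24) mod 26 = 3 -> D
  E (position 4) -> position (4+24) mod 26 = 2 -> C
  T (position 19) -> position (19+24) mod 26 = 17 -> R
  Y (position 24) -> position (24+24) mod 26 = 22 -> W
Result: QYDCRW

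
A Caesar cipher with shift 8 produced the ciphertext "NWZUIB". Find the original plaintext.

Step 1: Reverse the shift by subtracting 8 from each letter position.
  N (position 13) -> position (13-8) mod 26 = 5 -> F
  W (position 22) -> position (22-8) mod 26 = 14 -> O
  Z (position 25) -> position (25-8) mod 26 = 17 -> R
  U (position 20) -> position (20-8) mod 26 = 12 -> M
  I (position 8) -> position (8-8) mod 26 = 0 -> A
  B (position 1) -> position (1-8) mod 26 = 19 -> T
Decrypted message: FORMAT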